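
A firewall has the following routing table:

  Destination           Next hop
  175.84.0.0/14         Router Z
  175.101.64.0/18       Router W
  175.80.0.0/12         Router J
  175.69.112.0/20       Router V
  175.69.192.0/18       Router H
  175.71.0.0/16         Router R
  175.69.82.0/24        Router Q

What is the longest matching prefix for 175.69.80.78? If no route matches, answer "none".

none

175.69.80.78 is outside every listed prefix and there is no default route.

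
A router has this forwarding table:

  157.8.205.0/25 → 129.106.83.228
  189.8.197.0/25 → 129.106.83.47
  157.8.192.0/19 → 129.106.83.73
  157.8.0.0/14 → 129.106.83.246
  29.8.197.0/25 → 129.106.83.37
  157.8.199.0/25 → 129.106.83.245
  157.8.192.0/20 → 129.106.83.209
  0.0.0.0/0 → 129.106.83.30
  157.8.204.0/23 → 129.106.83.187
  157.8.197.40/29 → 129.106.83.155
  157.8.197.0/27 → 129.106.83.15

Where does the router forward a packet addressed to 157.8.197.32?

129.106.83.209

Routes whose prefix contains 157.8.197.32:
  0.0.0.0/0 (default, matches everything) -> 129.106.83.30
  157.8.0.0/14 (157.8.0.0 - 157.11.255.255) -> 129.106.83.246
  157.8.192.0/19 (157.8.192.0 - 157.8.223.255) -> 129.106.83.73
  157.8.192.0/20 (157.8.192.0 - 157.8.207.255) -> 129.106.83.209
More-specific entries that do NOT match:
  157.8.197.40/29 (157.8.197.40 - 157.8.197.47) does not contain 157.8.197.32
  157.8.197.0/27 (157.8.197.0 - 157.8.197.31) does not contain 157.8.197.32
  157.8.205.0/25 (157.8.205.0 - 157.8.205.127) does not contain 157.8.197.32
  189.8.197.0/25 (189.8.197.0 - 189.8.197.127) does not contain 157.8.197.32
  29.8.197.0/25 (29.8.197.0 - 29.8.197.127) does not contain 157.8.197.32
  157.8.199.0/25 (157.8.199.0 - 157.8.199.127) does not contain 157.8.197.32
  157.8.204.0/23 (157.8.204.0 - 157.8.205.255) does not contain 157.8.197.32
Longest matching prefix is /20 -> next hop 129.106.83.209.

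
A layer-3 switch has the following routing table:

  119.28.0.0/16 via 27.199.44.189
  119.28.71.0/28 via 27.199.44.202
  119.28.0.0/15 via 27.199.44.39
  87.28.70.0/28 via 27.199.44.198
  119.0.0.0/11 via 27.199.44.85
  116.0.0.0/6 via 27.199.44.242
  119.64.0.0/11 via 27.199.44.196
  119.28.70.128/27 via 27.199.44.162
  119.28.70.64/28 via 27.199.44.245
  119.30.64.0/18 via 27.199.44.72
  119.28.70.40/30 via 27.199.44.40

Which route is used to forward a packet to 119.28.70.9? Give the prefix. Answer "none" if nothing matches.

119.28.0.0/16

Entries matching 119.28.70.9:
  116.0.0.0/6 (116.0.0.0 - 119.255.255.255)
  119.0.0.0/11 (119.0.0.0 - 119.31.255.255)
  119.28.0.0/15 (119.28.0.0 - 119.29.255.255)
  119.28.0.0/16 (119.28.0.0 - 119.28.255.255)
Most specific is 119.28.0.0/16.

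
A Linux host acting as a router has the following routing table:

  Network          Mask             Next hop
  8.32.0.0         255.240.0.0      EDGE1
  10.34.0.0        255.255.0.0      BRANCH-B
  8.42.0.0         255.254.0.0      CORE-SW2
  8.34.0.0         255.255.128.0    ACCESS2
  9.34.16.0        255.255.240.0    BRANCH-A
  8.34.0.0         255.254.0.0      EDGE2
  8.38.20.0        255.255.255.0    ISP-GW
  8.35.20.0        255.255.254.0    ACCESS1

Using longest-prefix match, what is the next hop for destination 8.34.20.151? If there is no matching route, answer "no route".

Routes whose prefix contains 8.34.20.151:
  8.32.0.0/12 (8.32.0.0 - 8.47.255.255) -> EDGE1
  8.34.0.0/15 (8.34.0.0 - 8.35.255.255) -> EDGE2
  8.34.0.0/17 (8.34.0.0 - 8.34.127.255) -> ACCESS2
More-specific entries that do NOT match:
  8.38.20.0/24 (8.38.20.0 - 8.38.20.255) does not contain 8.34.20.151
  8.35.20.0/23 (8.35.20.0 - 8.35.21.255) does not contain 8.34.20.151
  9.34.16.0/20 (9.34.16.0 - 9.34.31.255) does not contain 8.34.20.151
Longest matching prefix is /17 -> next hop ACCESS2.

ACCESS2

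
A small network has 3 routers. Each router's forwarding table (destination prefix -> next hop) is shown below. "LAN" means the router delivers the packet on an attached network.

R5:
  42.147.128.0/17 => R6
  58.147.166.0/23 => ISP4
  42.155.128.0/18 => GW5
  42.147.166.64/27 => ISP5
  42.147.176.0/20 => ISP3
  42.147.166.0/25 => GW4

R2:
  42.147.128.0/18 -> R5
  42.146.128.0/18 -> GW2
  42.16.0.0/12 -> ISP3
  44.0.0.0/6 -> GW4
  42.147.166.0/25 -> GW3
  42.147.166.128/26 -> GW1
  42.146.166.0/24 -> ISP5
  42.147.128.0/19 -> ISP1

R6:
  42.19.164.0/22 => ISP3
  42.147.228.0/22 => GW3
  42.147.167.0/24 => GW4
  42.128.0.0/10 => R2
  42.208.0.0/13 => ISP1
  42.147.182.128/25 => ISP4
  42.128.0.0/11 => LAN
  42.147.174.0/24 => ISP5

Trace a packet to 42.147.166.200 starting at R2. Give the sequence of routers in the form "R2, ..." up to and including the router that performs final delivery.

At R2: longest match for 42.147.166.200 is 42.147.128.0/18 -> R5
At R5: longest match for 42.147.166.200 is 42.147.128.0/17 -> R6
At R6: longest match for 42.147.166.200 is 42.128.0.0/11 -> LAN

R2, R5, R6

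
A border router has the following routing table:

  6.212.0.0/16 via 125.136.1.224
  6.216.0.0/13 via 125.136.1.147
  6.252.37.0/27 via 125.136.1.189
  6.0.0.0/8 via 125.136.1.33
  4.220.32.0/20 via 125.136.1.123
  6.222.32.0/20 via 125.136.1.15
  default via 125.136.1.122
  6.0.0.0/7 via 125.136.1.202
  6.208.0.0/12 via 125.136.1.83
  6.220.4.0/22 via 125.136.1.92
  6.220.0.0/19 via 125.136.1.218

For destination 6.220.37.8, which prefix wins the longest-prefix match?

Entries matching 6.220.37.8:
  0.0.0.0/0 (default, matches everything)
  6.0.0.0/7 (6.0.0.0 - 7.255.255.255)
  6.0.0.0/8 (6.0.0.0 - 6.255.255.255)
  6.208.0.0/12 (6.208.0.0 - 6.223.255.255)
  6.216.0.0/13 (6.216.0.0 - 6.223.255.255)
Most specific is 6.216.0.0/13.

6.216.0.0/13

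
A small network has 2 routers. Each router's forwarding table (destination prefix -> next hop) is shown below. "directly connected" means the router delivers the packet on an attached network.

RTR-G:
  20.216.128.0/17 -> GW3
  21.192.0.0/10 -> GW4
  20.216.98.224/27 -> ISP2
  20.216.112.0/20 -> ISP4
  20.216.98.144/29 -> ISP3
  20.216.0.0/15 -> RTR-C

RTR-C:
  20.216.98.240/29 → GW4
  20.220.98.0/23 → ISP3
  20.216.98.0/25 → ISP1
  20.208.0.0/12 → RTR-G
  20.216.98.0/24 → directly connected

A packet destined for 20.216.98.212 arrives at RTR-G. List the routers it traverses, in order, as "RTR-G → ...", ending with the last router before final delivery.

RTR-G → RTR-C

At RTR-G: longest match for 20.216.98.212 is 20.216.0.0/15 -> RTR-C
At RTR-C: longest match for 20.216.98.212 is 20.216.98.0/24 -> directly connected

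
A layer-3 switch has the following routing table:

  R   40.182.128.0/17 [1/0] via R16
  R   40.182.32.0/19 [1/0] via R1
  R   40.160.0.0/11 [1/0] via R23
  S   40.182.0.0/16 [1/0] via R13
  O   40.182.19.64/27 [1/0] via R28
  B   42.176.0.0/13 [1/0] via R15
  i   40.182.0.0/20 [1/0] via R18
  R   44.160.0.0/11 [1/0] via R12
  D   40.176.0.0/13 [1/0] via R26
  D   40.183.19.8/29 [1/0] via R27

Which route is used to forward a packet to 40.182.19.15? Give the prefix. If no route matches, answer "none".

Entries matching 40.182.19.15:
  40.160.0.0/11 (40.160.0.0 - 40.191.255.255)
  40.176.0.0/13 (40.176.0.0 - 40.183.255.255)
  40.182.0.0/16 (40.182.0.0 - 40.182.255.255)
Most specific is 40.182.0.0/16.

40.182.0.0/16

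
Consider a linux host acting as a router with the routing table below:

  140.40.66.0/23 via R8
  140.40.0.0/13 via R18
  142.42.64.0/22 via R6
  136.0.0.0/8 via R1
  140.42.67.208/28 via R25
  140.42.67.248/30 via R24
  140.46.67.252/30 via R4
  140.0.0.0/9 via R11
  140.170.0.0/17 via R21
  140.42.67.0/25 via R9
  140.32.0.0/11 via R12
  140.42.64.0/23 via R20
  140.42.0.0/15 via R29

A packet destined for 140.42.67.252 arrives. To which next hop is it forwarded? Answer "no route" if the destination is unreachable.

R29

Routes whose prefix contains 140.42.67.252:
  140.0.0.0/9 (140.0.0.0 - 140.127.255.255) -> R11
  140.32.0.0/11 (140.32.0.0 - 140.63.255.255) -> R12
  140.40.0.0/13 (140.40.0.0 - 140.47.255.255) -> R18
  140.42.0.0/15 (140.42.0.0 - 140.43.255.255) -> R29
More-specific entries that do NOT match:
  140.42.67.248/30 (140.42.67.248 - 140.42.67.251) does not contain 140.42.67.252
  140.46.67.252/30 (140.46.67.252 - 140.46.67.255) does not contain 140.42.67.252
  140.42.67.208/28 (140.42.67.208 - 140.42.67.223) does not contain 140.42.67.252
  140.42.67.0/25 (140.42.67.0 - 140.42.67.127) does not contain 140.42.67.252
  140.40.66.0/23 (140.40.66.0 - 140.40.67.255) does not contain 140.42.67.252
  140.42.64.0/23 (140.42.64.0 - 140.42.65.255) does not contain 140.42.67.252
  142.42.64.0/22 (142.42.64.0 - 142.42.67.255) does not contain 140.42.67.252
  140.170.0.0/17 (140.170.0.0 - 140.170.127.255) does not contain 140.42.67.252
Longest matching prefix is /15 -> next hop R29.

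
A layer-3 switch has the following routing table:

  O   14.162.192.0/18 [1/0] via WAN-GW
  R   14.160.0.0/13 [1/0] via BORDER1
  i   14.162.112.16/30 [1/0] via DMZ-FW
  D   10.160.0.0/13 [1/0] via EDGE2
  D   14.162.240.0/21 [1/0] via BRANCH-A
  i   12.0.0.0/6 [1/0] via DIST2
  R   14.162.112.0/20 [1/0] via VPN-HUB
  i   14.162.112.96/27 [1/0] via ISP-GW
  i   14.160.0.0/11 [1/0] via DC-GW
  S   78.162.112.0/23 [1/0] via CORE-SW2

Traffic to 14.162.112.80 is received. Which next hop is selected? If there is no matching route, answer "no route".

Routes whose prefix contains 14.162.112.80:
  12.0.0.0/6 (12.0.0.0 - 15.255.255.255) -> DIST2
  14.160.0.0/11 (14.160.0.0 - 14.191.255.255) -> DC-GW
  14.160.0.0/13 (14.160.0.0 - 14.167.255.255) -> BORDER1
  14.162.112.0/20 (14.162.112.0 - 14.162.127.255) -> VPN-HUB
More-specific entries that do NOT match:
  14.162.112.16/30 (14.162.112.16 - 14.162.112.19) does not contain 14.162.112.80
  14.162.112.96/27 (14.162.112.96 - 14.162.112.127) does not contain 14.162.112.80
  78.162.112.0/23 (78.162.112.0 - 78.162.113.255) does not contain 14.162.112.80
  14.162.240.0/21 (14.162.240.0 - 14.162.247.255) does not contain 14.162.112.80
Longest matching prefix is /20 -> next hop VPN-HUB.

VPN-HUB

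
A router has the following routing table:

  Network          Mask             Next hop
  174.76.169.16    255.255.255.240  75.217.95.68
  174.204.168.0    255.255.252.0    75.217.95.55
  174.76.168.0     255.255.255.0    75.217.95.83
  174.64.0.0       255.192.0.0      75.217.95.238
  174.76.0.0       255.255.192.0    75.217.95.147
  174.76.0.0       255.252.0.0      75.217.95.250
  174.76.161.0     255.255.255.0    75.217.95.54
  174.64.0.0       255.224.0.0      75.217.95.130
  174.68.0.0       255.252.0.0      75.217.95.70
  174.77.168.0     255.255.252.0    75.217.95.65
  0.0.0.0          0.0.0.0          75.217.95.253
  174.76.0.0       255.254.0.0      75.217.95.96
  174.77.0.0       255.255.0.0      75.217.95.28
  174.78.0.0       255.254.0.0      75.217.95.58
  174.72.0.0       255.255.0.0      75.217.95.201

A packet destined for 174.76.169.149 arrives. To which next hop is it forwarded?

75.217.95.96

Routes whose prefix contains 174.76.169.149:
  0.0.0.0/0 (default, matches everything) -> 75.217.95.253
  174.64.0.0/10 (174.64.0.0 - 174.127.255.255) -> 75.217.95.238
  174.64.0.0/11 (174.64.0.0 - 174.95.255.255) -> 75.217.95.130
  174.76.0.0/14 (174.76.0.0 - 174.79.255.255) -> 75.217.95.250
  174.76.0.0/15 (174.76.0.0 - 174.77.255.255) -> 75.217.95.96
More-specific entries that do NOT match:
  174.76.169.16/28 (174.76.169.16 - 174.76.169.31) does not contain 174.76.169.149
  174.76.168.0/24 (174.76.168.0 - 174.76.168.255) does not contain 174.76.169.149
  174.76.161.0/24 (174.76.161.0 - 174.76.161.255) does not contain 174.76.169.149
  174.204.168.0/22 (174.204.168.0 - 174.204.171.255) does not contain 174.76.169.149
  174.77.168.0/22 (174.77.168.0 - 174.77.171.255) does not contain 174.76.169.149
  174.76.0.0/18 (174.76.0.0 - 174.76.63.255) does not contain 174.76.169.149
  174.77.0.0/16 (174.77.0.0 - 174.77.255.255) does not contain 174.76.169.149
  174.72.0.0/16 (174.72.0.0 - 174.72.255.255) does not contain 174.76.169.149
Longest matching prefix is /15 -> next hop 75.217.95.96.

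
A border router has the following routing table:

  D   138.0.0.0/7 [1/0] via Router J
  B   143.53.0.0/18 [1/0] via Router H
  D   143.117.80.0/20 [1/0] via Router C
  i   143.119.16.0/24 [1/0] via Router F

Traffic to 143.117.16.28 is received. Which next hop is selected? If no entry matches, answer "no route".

No entry's prefix contains 143.117.16.28; there is no default route.

no route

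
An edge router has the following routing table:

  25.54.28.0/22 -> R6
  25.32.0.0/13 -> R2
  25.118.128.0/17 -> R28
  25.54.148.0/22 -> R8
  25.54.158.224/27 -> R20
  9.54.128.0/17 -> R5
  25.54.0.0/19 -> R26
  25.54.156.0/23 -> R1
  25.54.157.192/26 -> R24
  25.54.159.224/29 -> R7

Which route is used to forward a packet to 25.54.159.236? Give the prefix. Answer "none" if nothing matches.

none

25.54.159.236 is outside every listed prefix and there is no default route.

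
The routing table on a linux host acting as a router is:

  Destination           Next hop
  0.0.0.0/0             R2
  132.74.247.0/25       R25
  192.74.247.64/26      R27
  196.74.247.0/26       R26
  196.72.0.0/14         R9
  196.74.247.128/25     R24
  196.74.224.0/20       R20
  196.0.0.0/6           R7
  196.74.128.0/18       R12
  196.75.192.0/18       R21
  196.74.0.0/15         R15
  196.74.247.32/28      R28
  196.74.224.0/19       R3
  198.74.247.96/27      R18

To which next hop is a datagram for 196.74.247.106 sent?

Routes whose prefix contains 196.74.247.106:
  0.0.0.0/0 (default, matches everything) -> R2
  196.0.0.0/6 (196.0.0.0 - 199.255.255.255) -> R7
  196.72.0.0/14 (196.72.0.0 - 196.75.255.255) -> R9
  196.74.0.0/15 (196.74.0.0 - 196.75.255.255) -> R15
  196.74.224.0/19 (196.74.224.0 - 196.74.255.255) -> R3
More-specific entries that do NOT match:
  196.74.247.32/28 (196.74.247.32 - 196.74.247.47) does not contain 196.74.247.106
  198.74.247.96/27 (198.74.247.96 - 198.74.247.127) does not contain 196.74.247.106
  192.74.247.64/26 (192.74.247.64 - 192.74.247.127) does not contain 196.74.247.106
  196.74.247.0/26 (196.74.247.0 - 196.74.247.63) does not contain 196.74.247.106
  132.74.247.0/25 (132.74.247.0 - 132.74.247.127) does not contain 196.74.247.106
  196.74.247.128/25 (196.74.247.128 - 196.74.247.255) does not contain 196.74.247.106
  196.74.224.0/20 (196.74.224.0 - 196.74.239.255) does not contain 196.74.247.106
Longest matching prefix is /19 -> next hop R3.

R3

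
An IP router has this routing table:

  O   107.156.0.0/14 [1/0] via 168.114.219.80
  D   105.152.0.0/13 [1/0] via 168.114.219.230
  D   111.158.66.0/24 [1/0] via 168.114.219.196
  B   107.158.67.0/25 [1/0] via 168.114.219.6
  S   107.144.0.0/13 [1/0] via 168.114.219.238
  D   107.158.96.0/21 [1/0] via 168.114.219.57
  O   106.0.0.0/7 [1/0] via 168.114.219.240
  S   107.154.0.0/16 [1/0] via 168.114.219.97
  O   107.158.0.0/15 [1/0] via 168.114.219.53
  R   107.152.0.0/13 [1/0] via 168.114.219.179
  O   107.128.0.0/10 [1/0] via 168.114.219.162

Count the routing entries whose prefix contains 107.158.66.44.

5

Prefixes containing 107.158.66.44:
  106.0.0.0/7 (106.0.0.0 - 107.255.255.255)
  107.128.0.0/10 (107.128.0.0 - 107.191.255.255)
  107.152.0.0/13 (107.152.0.0 - 107.159.255.255)
  107.156.0.0/14 (107.156.0.0 - 107.159.255.255)
  107.158.0.0/15 (107.158.0.0 - 107.159.255.255)
Total matching entries: 5.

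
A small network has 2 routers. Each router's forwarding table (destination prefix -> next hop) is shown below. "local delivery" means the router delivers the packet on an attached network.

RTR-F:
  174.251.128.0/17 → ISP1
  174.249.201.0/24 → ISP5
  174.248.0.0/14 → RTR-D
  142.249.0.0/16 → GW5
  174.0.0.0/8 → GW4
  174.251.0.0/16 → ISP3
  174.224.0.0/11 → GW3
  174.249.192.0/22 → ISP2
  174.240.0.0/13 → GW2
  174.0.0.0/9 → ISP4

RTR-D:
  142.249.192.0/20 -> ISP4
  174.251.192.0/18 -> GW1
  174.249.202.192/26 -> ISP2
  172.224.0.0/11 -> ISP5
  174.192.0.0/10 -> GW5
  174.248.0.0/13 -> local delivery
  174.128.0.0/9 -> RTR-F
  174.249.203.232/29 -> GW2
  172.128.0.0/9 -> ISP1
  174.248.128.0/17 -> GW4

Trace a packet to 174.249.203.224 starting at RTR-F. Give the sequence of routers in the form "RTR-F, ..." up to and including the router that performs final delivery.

At RTR-F: longest match for 174.249.203.224 is 174.248.0.0/14 -> RTR-D
At RTR-D: longest match for 174.249.203.224 is 174.248.0.0/13 -> local delivery

RTR-F, RTR-D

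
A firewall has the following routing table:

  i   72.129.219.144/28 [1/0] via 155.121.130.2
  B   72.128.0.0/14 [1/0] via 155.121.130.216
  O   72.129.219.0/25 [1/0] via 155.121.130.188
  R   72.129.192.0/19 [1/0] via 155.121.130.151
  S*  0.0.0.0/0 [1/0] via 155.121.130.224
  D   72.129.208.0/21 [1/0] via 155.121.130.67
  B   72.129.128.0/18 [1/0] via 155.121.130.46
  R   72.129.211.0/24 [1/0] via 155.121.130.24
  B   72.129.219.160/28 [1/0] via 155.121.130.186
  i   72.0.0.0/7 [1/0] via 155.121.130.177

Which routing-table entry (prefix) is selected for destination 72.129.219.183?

72.129.192.0/19

Entries matching 72.129.219.183:
  0.0.0.0/0 (default, matches everything)
  72.0.0.0/7 (72.0.0.0 - 73.255.255.255)
  72.128.0.0/14 (72.128.0.0 - 72.131.255.255)
  72.129.192.0/19 (72.129.192.0 - 72.129.223.255)
Most specific is 72.129.192.0/19.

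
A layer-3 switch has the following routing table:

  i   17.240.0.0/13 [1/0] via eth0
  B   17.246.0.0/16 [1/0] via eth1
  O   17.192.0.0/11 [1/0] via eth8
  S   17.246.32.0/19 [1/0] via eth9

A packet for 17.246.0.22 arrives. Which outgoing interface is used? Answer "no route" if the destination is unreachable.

eth1

Routes whose prefix contains 17.246.0.22:
  17.240.0.0/13 (17.240.0.0 - 17.247.255.255) -> eth0
  17.246.0.0/16 (17.246.0.0 - 17.246.255.255) -> eth1
More-specific entries that do NOT match:
  17.246.32.0/19 (17.246.32.0 - 17.246.63.255) does not contain 17.246.0.22
Longest matching prefix is /16 -> interface eth1.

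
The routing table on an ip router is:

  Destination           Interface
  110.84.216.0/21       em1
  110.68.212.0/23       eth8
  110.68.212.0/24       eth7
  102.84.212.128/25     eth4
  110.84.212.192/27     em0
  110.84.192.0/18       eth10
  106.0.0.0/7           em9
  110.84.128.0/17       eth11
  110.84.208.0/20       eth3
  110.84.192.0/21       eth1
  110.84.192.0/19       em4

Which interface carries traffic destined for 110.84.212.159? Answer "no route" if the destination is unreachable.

eth3

Routes whose prefix contains 110.84.212.159:
  110.84.128.0/17 (110.84.128.0 - 110.84.255.255) -> eth11
  110.84.192.0/18 (110.84.192.0 - 110.84.255.255) -> eth10
  110.84.192.0/19 (110.84.192.0 - 110.84.223.255) -> em4
  110.84.208.0/20 (110.84.208.0 - 110.84.223.255) -> eth3
More-specific entries that do NOT match:
  110.84.212.192/27 (110.84.212.192 - 110.84.212.223) does not contain 110.84.212.159
  102.84.212.128/25 (102.84.212.128 - 102.84.212.255) does not contain 110.84.212.159
  110.68.212.0/24 (110.68.212.0 - 110.68.212.255) does not contain 110.84.212.159
  110.68.212.0/23 (110.68.212.0 - 110.68.213.255) does not contain 110.84.212.159
  110.84.216.0/21 (110.84.216.0 - 110.84.223.255) does not contain 110.84.212.159
  110.84.192.0/21 (110.84.192.0 - 110.84.199.255) does not contain 110.84.212.159
Longest matching prefix is /20 -> interface eth3.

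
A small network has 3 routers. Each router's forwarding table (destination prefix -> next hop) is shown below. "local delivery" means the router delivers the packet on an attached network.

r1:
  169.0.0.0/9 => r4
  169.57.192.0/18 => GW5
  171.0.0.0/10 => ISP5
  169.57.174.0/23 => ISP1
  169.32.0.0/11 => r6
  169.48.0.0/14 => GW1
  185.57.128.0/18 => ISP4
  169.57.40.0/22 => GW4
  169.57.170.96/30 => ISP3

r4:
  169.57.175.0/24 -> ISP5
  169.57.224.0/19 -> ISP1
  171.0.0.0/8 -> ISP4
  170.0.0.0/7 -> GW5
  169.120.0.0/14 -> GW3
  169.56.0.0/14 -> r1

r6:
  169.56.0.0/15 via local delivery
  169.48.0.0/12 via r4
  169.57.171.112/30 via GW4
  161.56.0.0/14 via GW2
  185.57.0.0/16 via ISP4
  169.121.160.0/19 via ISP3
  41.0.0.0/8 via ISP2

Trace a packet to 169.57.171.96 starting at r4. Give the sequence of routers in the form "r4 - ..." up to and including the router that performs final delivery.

At r4: longest match for 169.57.171.96 is 169.56.0.0/14 -> r1
At r1: longest match for 169.57.171.96 is 169.32.0.0/11 -> r6
At r6: longest match for 169.57.171.96 is 169.56.0.0/15 -> local delivery

r4 - r1 - r6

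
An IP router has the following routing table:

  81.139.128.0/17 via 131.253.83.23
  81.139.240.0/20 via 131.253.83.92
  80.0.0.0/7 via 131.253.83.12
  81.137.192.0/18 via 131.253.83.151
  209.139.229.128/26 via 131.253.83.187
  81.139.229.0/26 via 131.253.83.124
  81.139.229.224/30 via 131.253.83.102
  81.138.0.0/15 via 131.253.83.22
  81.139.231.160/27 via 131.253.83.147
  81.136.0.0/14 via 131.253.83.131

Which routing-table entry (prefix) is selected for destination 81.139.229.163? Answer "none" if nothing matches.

Entries matching 81.139.229.163:
  80.0.0.0/7 (80.0.0.0 - 81.255.255.255)
  81.136.0.0/14 (81.136.0.0 - 81.139.255.255)
  81.138.0.0/15 (81.138.0.0 - 81.139.255.255)
  81.139.128.0/17 (81.139.128.0 - 81.139.255.255)
Most specific is 81.139.128.0/17.

81.139.128.0/17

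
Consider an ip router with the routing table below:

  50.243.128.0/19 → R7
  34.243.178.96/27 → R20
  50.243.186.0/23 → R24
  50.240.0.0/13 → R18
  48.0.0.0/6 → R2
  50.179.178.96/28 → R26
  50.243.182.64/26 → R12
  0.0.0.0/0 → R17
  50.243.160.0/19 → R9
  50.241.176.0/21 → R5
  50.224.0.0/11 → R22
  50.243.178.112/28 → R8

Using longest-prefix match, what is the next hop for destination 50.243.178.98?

R9

Routes whose prefix contains 50.243.178.98:
  0.0.0.0/0 (default, matches everything) -> R17
  48.0.0.0/6 (48.0.0.0 - 51.255.255.255) -> R2
  50.224.0.0/11 (50.224.0.0 - 50.255.255.255) -> R22
  50.240.0.0/13 (50.240.0.0 - 50.247.255.255) -> R18
  50.243.160.0/19 (50.243.160.0 - 50.243.191.255) -> R9
More-specific entries that do NOT match:
  50.179.178.96/28 (50.179.178.96 - 50.179.178.111) does not contain 50.243.178.98
  50.243.178.112/28 (50.243.178.112 - 50.243.178.127) does not contain 50.243.178.98
  34.243.178.96/27 (34.243.178.96 - 34.243.178.127) does not contain 50.243.178.98
  50.243.182.64/26 (50.243.182.64 - 50.243.182.127) does not contain 50.243.178.98
  50.243.186.0/23 (50.243.186.0 - 50.243.187.255) does not contain 50.243.178.98
  50.241.176.0/21 (50.241.176.0 - 50.241.183.255) does not contain 50.243.178.98
Longest matching prefix is /19 -> next hop R9.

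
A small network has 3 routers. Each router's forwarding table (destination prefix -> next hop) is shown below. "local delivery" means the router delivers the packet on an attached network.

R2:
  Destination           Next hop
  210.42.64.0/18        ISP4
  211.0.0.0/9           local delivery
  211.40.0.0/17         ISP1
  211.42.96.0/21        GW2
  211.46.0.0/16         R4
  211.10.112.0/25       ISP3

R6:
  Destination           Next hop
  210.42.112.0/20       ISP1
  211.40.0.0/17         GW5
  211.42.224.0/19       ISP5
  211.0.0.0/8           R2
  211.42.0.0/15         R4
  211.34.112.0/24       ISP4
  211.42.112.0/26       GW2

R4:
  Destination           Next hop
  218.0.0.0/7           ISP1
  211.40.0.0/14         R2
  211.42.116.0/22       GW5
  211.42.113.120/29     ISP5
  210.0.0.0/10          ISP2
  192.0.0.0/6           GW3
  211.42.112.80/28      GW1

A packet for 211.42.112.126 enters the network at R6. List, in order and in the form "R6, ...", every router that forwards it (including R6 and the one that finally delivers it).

At R6: longest match for 211.42.112.126 is 211.42.0.0/15 -> R4
At R4: longest match for 211.42.112.126 is 211.40.0.0/14 -> R2
At R2: longest match for 211.42.112.126 is 211.0.0.0/9 -> local delivery

R6, R4, R2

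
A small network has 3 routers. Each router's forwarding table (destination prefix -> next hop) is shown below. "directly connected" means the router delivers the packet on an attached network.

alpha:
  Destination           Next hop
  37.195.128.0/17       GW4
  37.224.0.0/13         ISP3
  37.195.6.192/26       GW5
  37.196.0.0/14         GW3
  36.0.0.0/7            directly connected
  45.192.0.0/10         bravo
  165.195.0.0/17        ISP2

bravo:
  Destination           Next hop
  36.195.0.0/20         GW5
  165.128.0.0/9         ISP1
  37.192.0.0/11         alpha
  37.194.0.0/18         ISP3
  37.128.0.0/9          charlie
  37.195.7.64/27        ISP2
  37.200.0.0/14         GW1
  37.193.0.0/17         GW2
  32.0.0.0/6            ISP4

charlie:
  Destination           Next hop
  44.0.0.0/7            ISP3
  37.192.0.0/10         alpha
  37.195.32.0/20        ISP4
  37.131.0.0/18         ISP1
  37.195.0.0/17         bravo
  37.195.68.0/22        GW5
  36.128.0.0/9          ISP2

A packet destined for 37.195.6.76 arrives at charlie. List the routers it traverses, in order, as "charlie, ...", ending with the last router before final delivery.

At charlie: longest match for 37.195.6.76 is 37.195.0.0/17 -> bravo
At bravo: longest match for 37.195.6.76 is 37.192.0.0/11 -> alpha
At alpha: longest match for 37.195.6.76 is 36.0.0.0/7 -> directly connected

charlie, bravo, alpha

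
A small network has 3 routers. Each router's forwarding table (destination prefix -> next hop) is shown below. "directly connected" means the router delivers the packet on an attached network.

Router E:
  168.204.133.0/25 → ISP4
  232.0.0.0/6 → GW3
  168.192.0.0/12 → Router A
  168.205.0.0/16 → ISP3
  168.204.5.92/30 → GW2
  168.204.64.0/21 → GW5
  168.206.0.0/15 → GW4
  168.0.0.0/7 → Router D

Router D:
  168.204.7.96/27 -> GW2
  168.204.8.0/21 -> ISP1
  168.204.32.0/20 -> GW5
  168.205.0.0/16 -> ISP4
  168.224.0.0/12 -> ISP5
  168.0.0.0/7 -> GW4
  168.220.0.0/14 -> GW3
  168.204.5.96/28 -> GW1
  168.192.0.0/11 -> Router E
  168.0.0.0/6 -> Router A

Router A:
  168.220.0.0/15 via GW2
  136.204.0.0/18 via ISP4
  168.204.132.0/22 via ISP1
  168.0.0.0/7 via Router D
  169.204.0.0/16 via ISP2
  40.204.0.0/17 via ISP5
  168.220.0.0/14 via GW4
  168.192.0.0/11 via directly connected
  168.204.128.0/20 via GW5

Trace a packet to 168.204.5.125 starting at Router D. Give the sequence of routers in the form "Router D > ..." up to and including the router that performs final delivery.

At Router D: longest match for 168.204.5.125 is 168.192.0.0/11 -> Router E
At Router E: longest match for 168.204.5.125 is 168.192.0.0/12 -> Router A
At Router A: longest match for 168.204.5.125 is 168.192.0.0/11 -> directly connected

Router D > Router E > Router A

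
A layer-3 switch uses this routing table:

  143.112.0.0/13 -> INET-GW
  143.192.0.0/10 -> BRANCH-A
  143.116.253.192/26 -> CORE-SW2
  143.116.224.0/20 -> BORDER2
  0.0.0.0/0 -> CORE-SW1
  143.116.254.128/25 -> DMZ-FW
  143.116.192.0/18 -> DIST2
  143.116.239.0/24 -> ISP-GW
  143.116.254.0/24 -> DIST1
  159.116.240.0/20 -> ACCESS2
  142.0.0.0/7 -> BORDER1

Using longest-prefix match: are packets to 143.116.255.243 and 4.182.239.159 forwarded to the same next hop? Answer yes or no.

no

143.116.255.243: longest match 143.116.192.0/18 -> DIST2
4.182.239.159: longest match 0.0.0.0/0 -> CORE-SW1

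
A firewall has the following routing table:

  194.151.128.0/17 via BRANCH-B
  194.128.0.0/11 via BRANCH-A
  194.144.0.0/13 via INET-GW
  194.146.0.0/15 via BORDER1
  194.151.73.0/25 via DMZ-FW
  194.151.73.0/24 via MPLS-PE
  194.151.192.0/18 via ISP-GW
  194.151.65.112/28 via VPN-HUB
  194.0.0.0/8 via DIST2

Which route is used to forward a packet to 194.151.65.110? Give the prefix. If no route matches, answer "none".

194.144.0.0/13

Entries matching 194.151.65.110:
  194.0.0.0/8 (194.0.0.0 - 194.255.255.255)
  194.128.0.0/11 (194.128.0.0 - 194.159.255.255)
  194.144.0.0/13 (194.144.0.0 - 194.151.255.255)
Most specific is 194.144.0.0/13.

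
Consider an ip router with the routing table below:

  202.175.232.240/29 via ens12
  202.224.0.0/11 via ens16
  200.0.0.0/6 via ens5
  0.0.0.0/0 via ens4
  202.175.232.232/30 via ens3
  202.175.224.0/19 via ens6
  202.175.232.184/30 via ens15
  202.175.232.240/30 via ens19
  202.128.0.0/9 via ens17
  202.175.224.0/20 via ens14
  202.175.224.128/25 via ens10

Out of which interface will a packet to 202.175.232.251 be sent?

ens14

Routes whose prefix contains 202.175.232.251:
  0.0.0.0/0 (default, matches everything) -> ens4
  200.0.0.0/6 (200.0.0.0 - 203.255.255.255) -> ens5
  202.128.0.0/9 (202.128.0.0 - 202.255.255.255) -> ens17
  202.175.224.0/19 (202.175.224.0 - 202.175.255.255) -> ens6
  202.175.224.0/20 (202.175.224.0 - 202.175.239.255) -> ens14
More-specific entries that do NOT match:
  202.175.232.232/30 (202.175.232.232 - 202.175.232.235) does not contain 202.175.232.251
  202.175.232.184/30 (202.175.232.184 - 202.175.232.187) does not contain 202.175.232.251
  202.175.232.240/30 (202.175.232.240 - 202.175.232.243) does not contain 202.175.232.251
  202.175.232.240/29 (202.175.232.240 - 202.175.232.247) does not contain 202.175.232.251
  202.175.224.128/25 (202.175.224.128 - 202.175.224.255) does not contain 202.175.232.251
Longest matching prefix is /20 -> interface ens14.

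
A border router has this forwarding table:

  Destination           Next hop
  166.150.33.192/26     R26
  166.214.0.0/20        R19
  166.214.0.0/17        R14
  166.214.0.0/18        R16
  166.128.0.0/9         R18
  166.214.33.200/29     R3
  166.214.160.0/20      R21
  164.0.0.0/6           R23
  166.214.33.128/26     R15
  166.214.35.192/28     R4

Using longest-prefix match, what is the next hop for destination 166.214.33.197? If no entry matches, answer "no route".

Routes whose prefix contains 166.214.33.197:
  164.0.0.0/6 (164.0.0.0 - 167.255.255.255) -> R23
  166.128.0.0/9 (166.128.0.0 - 166.255.255.255) -> R18
  166.214.0.0/17 (166.214.0.0 - 166.214.127.255) -> R14
  166.214.0.0/18 (166.214.0.0 - 166.214.63.255) -> R16
More-specific entries that do NOT match:
  166.214.33.200/29 (166.214.33.200 - 166.214.33.207) does not contain 166.214.33.197
  166.214.35.192/28 (166.214.35.192 - 166.214.35.207) does not contain 166.214.33.197
  166.150.33.192/26 (166.150.33.192 - 166.150.33.255) does not contain 166.214.33.197
  166.214.33.128/26 (166.214.33.128 - 166.214.33.191) does not contain 166.214.33.197
  166.214.0.0/20 (166.214.0.0 - 166.214.15.255) does not contain 166.214.33.197
  166.214.160.0/20 (166.214.160.0 - 166.214.175.255) does not contain 166.214.33.197
Longest matching prefix is /18 -> next hop R16.

R16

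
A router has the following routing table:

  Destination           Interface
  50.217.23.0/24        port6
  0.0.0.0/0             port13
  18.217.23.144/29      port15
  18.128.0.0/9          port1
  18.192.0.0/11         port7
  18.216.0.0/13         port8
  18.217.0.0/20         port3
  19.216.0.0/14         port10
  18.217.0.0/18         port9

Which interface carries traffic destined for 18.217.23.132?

port9

Routes whose prefix contains 18.217.23.132:
  0.0.0.0/0 (default, matches everything) -> port13
  18.128.0.0/9 (18.128.0.0 - 18.255.255.255) -> port1
  18.192.0.0/11 (18.192.0.0 - 18.223.255.255) -> port7
  18.216.0.0/13 (18.216.0.0 - 18.223.255.255) -> port8
  18.217.0.0/18 (18.217.0.0 - 18.217.63.255) -> port9
More-specific entries that do NOT match:
  18.217.23.144/29 (18.217.23.144 - 18.217.23.151) does not contain 18.217.23.132
  50.217.23.0/24 (50.217.23.0 - 50.217.23.255) does not contain 18.217.23.132
  18.217.0.0/20 (18.217.0.0 - 18.217.15.255) does not contain 18.217.23.132
Longest matching prefix is /18 -> interface port9.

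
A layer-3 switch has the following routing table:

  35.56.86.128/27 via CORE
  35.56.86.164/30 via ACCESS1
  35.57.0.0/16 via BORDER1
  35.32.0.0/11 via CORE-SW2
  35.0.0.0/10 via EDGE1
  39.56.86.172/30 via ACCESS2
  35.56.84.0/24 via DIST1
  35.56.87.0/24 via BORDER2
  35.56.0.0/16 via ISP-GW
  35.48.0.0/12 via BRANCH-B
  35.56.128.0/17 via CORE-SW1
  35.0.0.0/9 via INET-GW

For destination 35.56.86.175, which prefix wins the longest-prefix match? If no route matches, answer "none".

35.56.0.0/16

Entries matching 35.56.86.175:
  35.0.0.0/9 (35.0.0.0 - 35.127.255.255)
  35.0.0.0/10 (35.0.0.0 - 35.63.255.255)
  35.32.0.0/11 (35.32.0.0 - 35.63.255.255)
  35.48.0.0/12 (35.48.0.0 - 35.63.255.255)
  35.56.0.0/16 (35.56.0.0 - 35.56.255.255)
Most specific is 35.56.0.0/16.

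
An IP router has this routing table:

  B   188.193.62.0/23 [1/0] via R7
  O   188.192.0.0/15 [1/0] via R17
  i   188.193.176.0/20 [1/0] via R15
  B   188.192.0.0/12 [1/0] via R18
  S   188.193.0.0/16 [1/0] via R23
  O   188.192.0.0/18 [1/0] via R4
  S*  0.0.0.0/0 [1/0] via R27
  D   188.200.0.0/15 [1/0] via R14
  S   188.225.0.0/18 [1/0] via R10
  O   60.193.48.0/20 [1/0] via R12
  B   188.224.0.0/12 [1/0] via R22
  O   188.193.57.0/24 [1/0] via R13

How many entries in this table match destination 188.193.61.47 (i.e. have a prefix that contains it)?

Prefixes containing 188.193.61.47:
  0.0.0.0/0 (default, matches everything)
  188.192.0.0/12 (188.192.0.0 - 188.207.255.255)
  188.192.0.0/15 (188.192.0.0 - 188.193.255.255)
  188.193.0.0/16 (188.193.0.0 - 188.193.255.255)
Total matching entries: 4.

4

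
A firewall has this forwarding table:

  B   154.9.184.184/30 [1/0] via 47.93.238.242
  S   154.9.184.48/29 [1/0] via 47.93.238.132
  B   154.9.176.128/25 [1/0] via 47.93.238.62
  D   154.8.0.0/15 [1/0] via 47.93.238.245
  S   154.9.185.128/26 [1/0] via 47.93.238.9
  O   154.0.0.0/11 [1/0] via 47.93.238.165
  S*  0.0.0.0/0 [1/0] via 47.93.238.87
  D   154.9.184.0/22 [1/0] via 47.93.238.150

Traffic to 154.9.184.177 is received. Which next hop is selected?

47.93.238.150

Routes whose prefix contains 154.9.184.177:
  0.0.0.0/0 (default, matches everything) -> 47.93.238.87
  154.0.0.0/11 (154.0.0.0 - 154.31.255.255) -> 47.93.238.165
  154.8.0.0/15 (154.8.0.0 - 154.9.255.255) -> 47.93.238.245
  154.9.184.0/22 (154.9.184.0 - 154.9.187.255) -> 47.93.238.150
More-specific entries that do NOT match:
  154.9.184.184/30 (154.9.184.184 - 154.9.184.187) does not contain 154.9.184.177
  154.9.184.48/29 (154.9.184.48 - 154.9.184.55) does not contain 154.9.184.177
  154.9.185.128/26 (154.9.185.128 - 154.9.185.191) does not contain 154.9.184.177
  154.9.176.128/25 (154.9.176.128 - 154.9.176.255) does not contain 154.9.184.177
Longest matching prefix is /22 -> next hop 47.93.238.150.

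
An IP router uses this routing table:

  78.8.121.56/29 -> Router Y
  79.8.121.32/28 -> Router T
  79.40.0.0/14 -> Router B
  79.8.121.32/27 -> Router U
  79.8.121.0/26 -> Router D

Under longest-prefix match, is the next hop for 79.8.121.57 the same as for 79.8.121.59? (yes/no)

yes

79.8.121.57: longest match 79.8.121.32/27 -> Router U
79.8.121.59: longest match 79.8.121.32/27 -> Router U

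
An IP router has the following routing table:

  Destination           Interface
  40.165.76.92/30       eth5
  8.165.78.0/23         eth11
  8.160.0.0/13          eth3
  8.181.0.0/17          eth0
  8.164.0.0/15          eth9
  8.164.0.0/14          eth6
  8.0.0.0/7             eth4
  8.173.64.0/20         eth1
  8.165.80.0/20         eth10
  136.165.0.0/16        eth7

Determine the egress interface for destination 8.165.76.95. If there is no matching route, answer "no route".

Routes whose prefix contains 8.165.76.95:
  8.0.0.0/7 (8.0.0.0 - 9.255.255.255) -> eth4
  8.160.0.0/13 (8.160.0.0 - 8.167.255.255) -> eth3
  8.164.0.0/14 (8.164.0.0 - 8.167.255.255) -> eth6
  8.164.0.0/15 (8.164.0.0 - 8.165.255.255) -> eth9
More-specific entries that do NOT match:
  40.165.76.92/30 (40.165.76.92 - 40.165.76.95) does not contain 8.165.76.95
  8.165.78.0/23 (8.165.78.0 - 8.165.79.255) does not contain 8.165.76.95
  8.173.64.0/20 (8.173.64.0 - 8.173.79.255) does not contain 8.165.76.95
  8.165.80.0/20 (8.165.80.0 - 8.165.95.255) does not contain 8.165.76.95
  8.181.0.0/17 (8.181.0.0 - 8.181.127.255) does not contain 8.165.76.95
  136.165.0.0/16 (136.165.0.0 - 136.165.255.255) does not contain 8.165.76.95
Longest matching prefix is /15 -> interface eth9.

eth9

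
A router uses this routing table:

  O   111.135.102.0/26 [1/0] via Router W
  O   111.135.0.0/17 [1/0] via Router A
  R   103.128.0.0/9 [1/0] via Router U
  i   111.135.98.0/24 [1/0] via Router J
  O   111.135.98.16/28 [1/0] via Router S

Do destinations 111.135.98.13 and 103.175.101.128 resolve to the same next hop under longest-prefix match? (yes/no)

no

111.135.98.13: longest match 111.135.98.0/24 -> Router J
103.175.101.128: longest match 103.128.0.0/9 -> Router U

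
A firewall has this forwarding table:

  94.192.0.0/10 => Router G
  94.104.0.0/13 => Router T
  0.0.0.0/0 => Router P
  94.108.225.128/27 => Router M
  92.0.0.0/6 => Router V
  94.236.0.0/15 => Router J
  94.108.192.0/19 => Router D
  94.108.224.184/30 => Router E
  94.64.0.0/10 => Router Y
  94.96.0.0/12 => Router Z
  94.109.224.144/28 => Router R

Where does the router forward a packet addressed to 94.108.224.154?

Router T

Routes whose prefix contains 94.108.224.154:
  0.0.0.0/0 (default, matches everything) -> Router P
  92.0.0.0/6 (92.0.0.0 - 95.255.255.255) -> Router V
  94.64.0.0/10 (94.64.0.0 - 94.127.255.255) -> Router Y
  94.96.0.0/12 (94.96.0.0 - 94.111.255.255) -> Router Z
  94.104.0.0/13 (94.104.0.0 - 94.111.255.255) -> Router T
More-specific entries that do NOT match:
  94.108.224.184/30 (94.108.224.184 - 94.108.224.187) does not contain 94.108.224.154
  94.109.224.144/28 (94.109.224.144 - 94.109.224.159) does not contain 94.108.224.154
  94.108.225.128/27 (94.108.225.128 - 94.108.225.159) does not contain 94.108.224.154
  94.108.192.0/19 (94.108.192.0 - 94.108.223.255) does not contain 94.108.224.154
  94.236.0.0/15 (94.236.0.0 - 94.237.255.255) does not contain 94.108.224.154
Longest matching prefix is /13 -> next hop Router T.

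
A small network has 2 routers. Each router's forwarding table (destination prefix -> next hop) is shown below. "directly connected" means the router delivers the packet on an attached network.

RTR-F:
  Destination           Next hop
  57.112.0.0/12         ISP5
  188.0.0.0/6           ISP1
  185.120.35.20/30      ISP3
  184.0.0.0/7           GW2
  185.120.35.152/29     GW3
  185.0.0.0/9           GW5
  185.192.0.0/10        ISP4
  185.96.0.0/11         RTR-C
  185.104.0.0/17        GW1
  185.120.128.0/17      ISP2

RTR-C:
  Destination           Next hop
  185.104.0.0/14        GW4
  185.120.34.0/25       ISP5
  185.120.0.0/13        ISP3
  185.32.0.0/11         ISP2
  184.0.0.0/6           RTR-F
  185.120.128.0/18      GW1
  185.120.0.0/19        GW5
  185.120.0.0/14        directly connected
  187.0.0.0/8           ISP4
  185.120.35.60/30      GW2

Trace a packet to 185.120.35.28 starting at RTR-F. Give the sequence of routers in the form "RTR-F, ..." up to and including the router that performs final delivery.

RTR-F, RTR-C

At RTR-F: longest match for 185.120.35.28 is 185.96.0.0/11 -> RTR-C
At RTR-C: longest match for 185.120.35.28 is 185.120.0.0/14 -> directly connected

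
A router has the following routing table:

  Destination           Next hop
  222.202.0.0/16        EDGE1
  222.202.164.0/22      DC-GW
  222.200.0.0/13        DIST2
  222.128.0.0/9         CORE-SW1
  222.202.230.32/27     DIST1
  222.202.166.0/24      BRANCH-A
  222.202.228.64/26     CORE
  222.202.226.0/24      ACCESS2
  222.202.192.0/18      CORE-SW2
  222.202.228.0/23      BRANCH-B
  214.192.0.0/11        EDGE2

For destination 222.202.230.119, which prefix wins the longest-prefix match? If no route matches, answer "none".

Entries matching 222.202.230.119:
  222.128.0.0/9 (222.128.0.0 - 222.255.255.255)
  222.200.0.0/13 (222.200.0.0 - 222.207.255.255)
  222.202.0.0/16 (222.202.0.0 - 222.202.255.255)
  222.202.192.0/18 (222.202.192.0 - 222.202.255.255)
Most specific is 222.202.192.0/18.

222.202.192.0/18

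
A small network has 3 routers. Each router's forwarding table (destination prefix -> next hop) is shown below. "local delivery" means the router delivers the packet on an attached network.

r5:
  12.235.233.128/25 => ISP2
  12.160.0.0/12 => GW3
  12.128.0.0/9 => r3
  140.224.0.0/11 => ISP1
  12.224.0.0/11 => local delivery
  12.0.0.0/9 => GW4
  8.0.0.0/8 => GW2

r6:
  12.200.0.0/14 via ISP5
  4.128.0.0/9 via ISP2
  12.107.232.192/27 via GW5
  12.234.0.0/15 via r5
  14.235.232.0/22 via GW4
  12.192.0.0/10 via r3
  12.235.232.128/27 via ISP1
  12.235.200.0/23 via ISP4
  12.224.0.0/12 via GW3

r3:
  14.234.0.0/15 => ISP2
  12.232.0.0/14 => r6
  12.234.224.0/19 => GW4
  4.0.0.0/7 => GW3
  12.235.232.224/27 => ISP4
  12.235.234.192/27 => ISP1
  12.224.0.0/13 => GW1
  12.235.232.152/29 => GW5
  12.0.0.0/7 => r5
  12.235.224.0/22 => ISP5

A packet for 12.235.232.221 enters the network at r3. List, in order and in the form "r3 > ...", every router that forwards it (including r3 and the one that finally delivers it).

At r3: longest match for 12.235.232.221 is 12.232.0.0/14 -> r6
At r6: longest match for 12.235.232.221 is 12.234.0.0/15 -> r5
At r5: longest match for 12.235.232.221 is 12.224.0.0/11 -> local delivery

r3 > r6 > r5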